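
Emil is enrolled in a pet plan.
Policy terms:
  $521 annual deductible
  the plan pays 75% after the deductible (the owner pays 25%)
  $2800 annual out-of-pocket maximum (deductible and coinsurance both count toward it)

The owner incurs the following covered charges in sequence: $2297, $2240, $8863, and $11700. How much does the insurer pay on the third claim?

$7588

Bill 1, $2297: $521 finishes the deductible; $1776 goes to coinsurance; owner's 25% is $444. Owner pays $965; OOP now $965. Plan pays $2297 − $965 = $1332.
Bill 2, $2240: deductible already satisfied, so owner's share is 25% × $2240 = $560. Owner pays $560; OOP now $1525. Insurer: $2240 − $560 = $1680.
Bill 3, $8863: deductible met; 25% of $8863 = $2215.75. That would push OOP to $3740.75, over the $2800 cap, so owner pays $2800 − $1525 = $1275. Plan pays $8863 − $1275 = $7588.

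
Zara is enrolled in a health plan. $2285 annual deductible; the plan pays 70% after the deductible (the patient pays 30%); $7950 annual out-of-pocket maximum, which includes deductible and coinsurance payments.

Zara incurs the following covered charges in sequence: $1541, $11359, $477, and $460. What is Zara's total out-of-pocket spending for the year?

Claim 1 — $1541: entire amount goes to the deductible. Cost to patient: $1541. OOP to date $1541.
Claim 2 — $11359: deductible takes $744, $10615 remains; coinsurance $10615 × 30% = $3184.50. Patient owes $3928.50 (running OOP $5469.50).
Claim 3 — $477: deductible already satisfied, so patient's share is 30% × $477 = $143.10. Patient owes $143.10 (running OOP $5612.60).
Claim 4 — $460: deductible met; 30% of $460 = $138. Patient owes $138 (running OOP $5750.60).
Summing the patient's payments: $1541 + $3928.50 + $143.10 + $138 = $5750.60.

$5750.60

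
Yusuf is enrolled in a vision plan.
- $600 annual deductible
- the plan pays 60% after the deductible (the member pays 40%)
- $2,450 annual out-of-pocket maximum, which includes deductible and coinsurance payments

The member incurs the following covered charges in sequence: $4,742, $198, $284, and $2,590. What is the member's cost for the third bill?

#1 ($4,742): $600 to deductible, leaving $4,142; coinsurance $4,142 × 40% = $1,656.80. Member owes $2,256.80 (running OOP $2,256.80).
#2 ($198): deductible already satisfied, so member's share is 40% × $198 = $79.20. Member pays $79.20; OOP now $2,336.
#3 ($284): deductible met; 40% of $284 = $113.60. Member pays $113.60; OOP now $2,449.60.

$113.60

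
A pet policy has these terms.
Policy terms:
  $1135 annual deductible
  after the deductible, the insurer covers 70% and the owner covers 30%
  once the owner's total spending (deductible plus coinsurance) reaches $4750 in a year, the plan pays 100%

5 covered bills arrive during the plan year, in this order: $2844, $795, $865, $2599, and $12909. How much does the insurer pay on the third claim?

Bill 1, $2844: deductible takes $1135, $1709 remains; 30% of $1709 = $512.70. Owner pays $1647.70; OOP now $1647.70. Plan pays $2844 − $1647.70 = $1196.30.
Bill 2, $795: deductible already satisfied, so owner's share is 30% × $795 = $238.50. Cost to owner: $238.50. OOP to date $1886.20. Insurer: $795 − $238.50 = $556.50.
Bill 3, $865: deductible met; 30% of $865 = $259.50. Owner pays $259.50; OOP now $2145.70. Plan pays $865 − $259.50 = $605.50.

$605.50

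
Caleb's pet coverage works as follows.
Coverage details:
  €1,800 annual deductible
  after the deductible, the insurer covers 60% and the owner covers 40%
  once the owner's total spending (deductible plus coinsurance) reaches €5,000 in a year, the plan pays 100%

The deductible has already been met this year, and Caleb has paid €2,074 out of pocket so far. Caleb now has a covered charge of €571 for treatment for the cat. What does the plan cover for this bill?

The deductible is already satisfied, so the full bill goes to coinsurance.
40% of €571 = €228.40 falls to the owner.
Year-to-date out-of-pocket becomes €2,074 + €228.40 = €2,302.40, still under the €5,000 maximum, so no cap applies.
Insurer pays the balance: €571 − €228.40 = €342.60.

€342.60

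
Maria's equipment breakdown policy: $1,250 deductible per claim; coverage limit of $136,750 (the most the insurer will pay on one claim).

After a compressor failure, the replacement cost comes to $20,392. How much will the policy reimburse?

$19,142

Subtract the deductible: $20,392 − $1,250 = $19,142.
$19,142 is within the $136,750 limit, so the insurer pays $19,142.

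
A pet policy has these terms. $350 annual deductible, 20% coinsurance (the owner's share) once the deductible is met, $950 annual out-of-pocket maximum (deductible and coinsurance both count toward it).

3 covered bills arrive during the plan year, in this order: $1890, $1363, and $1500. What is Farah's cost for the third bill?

$19.40

Claim 1 — $1890: deductible takes $350, $1540 remains; coinsurance $1540 × 20% = $308. Owner pays $658; OOP now $658.
Claim 2 — $1363: 20% coinsurance on $1363 = $272.60. Owner owes $272.60 (running OOP $930.60).
Claim 3 — $1500: 20% coinsurance on $1500 = $300. Adding that to $930.60 gives $1230.60, past the $950 cap; owner pays only $950 − $930.60 = $19.40.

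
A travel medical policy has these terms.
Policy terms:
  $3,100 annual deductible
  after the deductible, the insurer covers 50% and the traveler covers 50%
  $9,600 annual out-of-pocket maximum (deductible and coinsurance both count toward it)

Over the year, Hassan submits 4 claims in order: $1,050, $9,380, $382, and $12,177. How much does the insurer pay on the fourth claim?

$9,533

Bill 1, $1,050: entire amount goes to the deductible. Cost to traveler: $1,050. OOP to date $1,050. Plan pays $1,050 − $1,050 = $0.
Bill 2, $9,380: $2,050 finishes the deductible; $7,330 goes to coinsurance; 50% of $7,330 = $3,665. Traveler pays $5,715; OOP now $6,765. Insurer: $9,380 − $5,715 = $3,665.
Bill 3, $382: deductible already satisfied, so traveler's share is 50% × $382 = $191. Cost to traveler: $191. OOP to date $6,956. Plan pays $382 − $191 = $191.
Bill 4, $12,177: deductible met; 50% of $12,177 = $6,088.50. That would push OOP to $13,044.50, over the $9,600 cap, so traveler pays $9,600 − $6,956 = $2,644. Insurer: $12,177 − $2,644 = $9,533.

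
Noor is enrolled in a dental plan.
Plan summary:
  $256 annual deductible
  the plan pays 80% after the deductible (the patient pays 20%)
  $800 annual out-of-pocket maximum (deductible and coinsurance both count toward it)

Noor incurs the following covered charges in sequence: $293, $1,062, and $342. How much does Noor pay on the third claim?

$68.40

#1 ($293): $256 to deductible, leaving $37; patient's 20% is $7.40. Cost to patient: $263.40. OOP to date $263.40.
#2 ($1,062): 20% coinsurance on $1,062 = $212.40. Patient owes $212.40 (running OOP $475.80).
#3 ($342): deductible met; 20% of $342 = $68.40. Patient pays $68.40; OOP now $544.20.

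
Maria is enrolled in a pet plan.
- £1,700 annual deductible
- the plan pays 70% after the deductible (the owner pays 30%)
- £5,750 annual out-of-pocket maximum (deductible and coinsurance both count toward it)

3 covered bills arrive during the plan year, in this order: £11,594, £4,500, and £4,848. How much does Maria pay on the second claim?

£1,081.80

Claim 1 (£11,594): £1,700 finishes the deductible; £9,894 goes to coinsurance; owner's 30% is £2,968.20. Owner owes £4,668.20 (running OOP £4,668.20).
Claim 2 (£4,500): 30% coinsurance on £4,500 = £1,350. Adding that to £4,668.20 gives £6,018.20, past the £5,750 cap; owner pays only £5,750 − £4,668.20 = £1,081.80.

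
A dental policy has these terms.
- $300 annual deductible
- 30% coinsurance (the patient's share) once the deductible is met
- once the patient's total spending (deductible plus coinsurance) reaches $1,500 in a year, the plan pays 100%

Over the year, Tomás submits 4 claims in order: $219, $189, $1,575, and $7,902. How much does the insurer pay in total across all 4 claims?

Claim 1 — $219: fully absorbed by the deductible. Patient owes $219 (running OOP $219). Insurer: $219 − $219 = $0.
Claim 2 — $189: deductible takes $81, $108 remains; patient's 30% is $32.40. Cost to patient: $113.40. OOP to date $332.40. Plan pays $189 − $113.40 = $75.60.
Claim 3 — $1,575: deductible already satisfied, so patient's share is 30% × $1,575 = $472.50. Patient pays $472.50; OOP now $804.90. Plan pays $1,575 − $472.50 = $1,102.50.
Claim 4 — $7,902: deductible met; 30% of $7,902 = $2,370.60. Adding that to $804.90 gives $3,175.50, past the $1,500 cap; patient pays only $1,500 − $804.90 = $695.10. Insurer: $7,902 − $695.10 = $7,206.90.
Insurer total = bills − patient's total = $9,885 − $1,500 = $8,385.

$8,385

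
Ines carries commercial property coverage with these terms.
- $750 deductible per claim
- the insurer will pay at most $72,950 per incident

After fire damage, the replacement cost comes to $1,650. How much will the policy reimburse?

Subtract the deductible: $1,650 − $750 = $900.
$900 ≤ $72,950, so the limit doesn't bind; insurer pays $900.

$900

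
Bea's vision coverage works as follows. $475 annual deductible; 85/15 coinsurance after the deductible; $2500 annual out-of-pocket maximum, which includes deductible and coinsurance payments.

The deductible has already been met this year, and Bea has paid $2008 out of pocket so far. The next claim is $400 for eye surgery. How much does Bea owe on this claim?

$60

The deductible is already satisfied, so the full bill goes to coinsurance.
Member's 15% share of $400 is $60.
Cumulative spending $2008 + $60 = $2068 stays under the $2500 maximum.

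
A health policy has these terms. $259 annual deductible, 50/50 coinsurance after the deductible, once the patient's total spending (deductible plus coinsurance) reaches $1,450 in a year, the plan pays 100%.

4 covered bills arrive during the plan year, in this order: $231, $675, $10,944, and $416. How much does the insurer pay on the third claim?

Claim 1 — $231: all of it applies to the deductible. Patient pays $231; OOP now $231. Insurer: $231 − $231 = $0.
Claim 2 — $675: $28 finishes the deductible; $647 goes to coinsurance; 50% of $647 = $323.50. Patient pays $351.50; OOP now $582.50. Plan pays $675 − $351.50 = $323.50.
Claim 3 — $10,944: deductible met; 50% of $10,944 = $5,472. OOP would hit $6,054.50 > $1,450, so the cap limits the patient to $1,450 − $582.50 = $867.50. Insurer: $10,944 − $867.50 = $10,076.50.

$10,076.50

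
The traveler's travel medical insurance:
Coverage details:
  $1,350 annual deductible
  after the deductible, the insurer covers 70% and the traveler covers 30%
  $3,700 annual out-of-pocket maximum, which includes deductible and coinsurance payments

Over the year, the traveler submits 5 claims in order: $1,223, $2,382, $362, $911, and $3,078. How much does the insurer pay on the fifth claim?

Claim 1 ($1,223): fully absorbed by the deductible. Traveler owes $1,223 (running OOP $1,223). Plan pays $1,223 − $1,223 = $0.
Claim 2 ($2,382): deductible takes $127, $2,255 remains; traveler's 30% is $676.50. Traveler owes $803.50 (running OOP $2,026.50). Plan pays $2,382 − $803.50 = $1,578.50.
Claim 3 ($362): deductible met; 30% of $362 = $108.60. Traveler pays $108.60; OOP now $2,135.10. Plan pays $362 − $108.60 = $253.40.
Claim 4 ($911): 30% coinsurance on $911 = $273.30. Cost to traveler: $273.30. OOP to date $2,408.40. Insurer: $911 − $273.30 = $637.70.
Claim 5 ($3,078): deductible met; 30% of $3,078 = $923.40. Traveler owes $923.40 (running OOP $3,331.80). Insurer: $3,078 − $923.40 = $2,154.60.

$2,154.60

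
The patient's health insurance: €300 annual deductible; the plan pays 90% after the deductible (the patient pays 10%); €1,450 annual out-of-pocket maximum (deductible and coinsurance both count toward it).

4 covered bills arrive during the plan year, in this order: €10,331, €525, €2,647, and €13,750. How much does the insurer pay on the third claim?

€2,552.60

#1 (€10,331): €300 to deductible, leaving €10,031; coinsurance €10,031 × 10% = €1,003.10. Patient pays €1,303.10; OOP now €1,303.10. Plan pays €10,331 − €1,303.10 = €9,027.90.
#2 (€525): 10% coinsurance on €525 = €52.50. Patient pays €52.50; OOP now €1,355.60. Insurer: €525 − €52.50 = €472.50.
#3 (€2,647): deductible already satisfied, so patient's share is 10% × €2,647 = €264.70. That would push OOP to €1,620.30, over the €1,450 cap, so patient pays €1,450 − €1,355.60 = €94.40. Plan pays €2,647 − €94.40 = €2,552.60.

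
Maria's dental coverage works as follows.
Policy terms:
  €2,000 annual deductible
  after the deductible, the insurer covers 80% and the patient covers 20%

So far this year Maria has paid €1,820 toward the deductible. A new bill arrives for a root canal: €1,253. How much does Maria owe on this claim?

€1,820 of the €2,000 deductible is already met, leaving €180.
The remaining €1,073 (= €1,253 − €180) moves to coinsurance.
20% of €1,073 = €214.60 falls to the patient.
Patient responsibility: €180 + €214.60 = €394.60.

€394.60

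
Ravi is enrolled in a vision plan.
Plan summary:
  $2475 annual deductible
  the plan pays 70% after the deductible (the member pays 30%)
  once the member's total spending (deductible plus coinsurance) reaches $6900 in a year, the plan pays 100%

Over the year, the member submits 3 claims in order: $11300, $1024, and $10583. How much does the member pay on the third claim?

$1470.30

Bill 1, $11300: $2475 to deductible, leaving $8825; coinsurance $8825 × 30% = $2647.50. Cost to member: $5122.50. OOP to date $5122.50.
Bill 2, $1024: deductible met; 30% of $1024 = $307.20. Cost to member: $307.20. OOP to date $5429.70.
Bill 3, $10583: 30% coinsurance on $10583 = $3174.90. That would push OOP to $8604.60, over the $6900 cap, so member pays $6900 − $5429.70 = $1470.30.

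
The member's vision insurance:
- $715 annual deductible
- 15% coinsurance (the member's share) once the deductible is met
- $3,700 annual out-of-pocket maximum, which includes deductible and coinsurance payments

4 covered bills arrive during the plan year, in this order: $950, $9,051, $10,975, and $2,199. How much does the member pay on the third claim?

Bill 1, $950: deductible takes $715, $235 remains; member's 15% is $35.25. Cost to member: $750.25. OOP to date $750.25.
Bill 2, $9,051: deductible already satisfied, so member's share is 15% × $9,051 = $1,357.65. Member pays $1,357.65; OOP now $2,107.90.
Bill 3, $10,975: deductible met; 15% of $10,975 = $1,646.25. Adding that to $2,107.90 gives $3,754.15, past the $3,700 cap; member pays only $3,700 − $2,107.90 = $1,592.10.

$1,592.10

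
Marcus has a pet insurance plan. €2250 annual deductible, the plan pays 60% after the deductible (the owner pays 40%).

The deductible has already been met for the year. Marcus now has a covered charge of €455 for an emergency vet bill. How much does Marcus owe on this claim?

€182

With the deductible met, the entire €455 is subject to coinsurance.
Owner's 40% share of €455 is €182.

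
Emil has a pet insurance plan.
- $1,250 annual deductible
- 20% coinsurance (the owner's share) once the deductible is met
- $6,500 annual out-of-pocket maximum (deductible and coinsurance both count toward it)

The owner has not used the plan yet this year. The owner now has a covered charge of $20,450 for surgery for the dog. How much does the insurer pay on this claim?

Nothing has been paid toward the $1,250 deductible, so the first $1,250 of this charge is applied there.
After the $1,250 deductible portion, $20,450 − $1,250 = $19,200 is subject to coinsurance.
Coinsurance: $19,200 × 20% = $3,840.
That puts the owner's cost at $1,250 + $3,840 = $5,090 before any cap.
Cumulative spending $0 + $5,090 = $5,090 stays under the $6,500 maximum.
Insurer pays the balance: $20,450 − $5,090 = $15,360.

$15,360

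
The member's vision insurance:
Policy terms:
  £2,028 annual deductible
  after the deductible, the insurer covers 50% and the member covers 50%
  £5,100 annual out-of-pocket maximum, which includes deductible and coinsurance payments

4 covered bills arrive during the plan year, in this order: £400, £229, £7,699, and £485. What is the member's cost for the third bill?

Claim 1 (£400): all of it applies to the deductible. Cost to member: £400. OOP to date £400.
Claim 2 (£229): fully absorbed by the deductible. Cost to member: £229. OOP to date £629.
Claim 3 (£7,699): deductible takes £1,399, £6,300 remains; 50% of £6,300 = £3,150. Claim cost before the cap: £1,399 + £3,150 = £4,549. Adding that to £629 gives £5,178, past the £5,100 cap; member pays only £5,100 − £629 = £4,471.

£4,471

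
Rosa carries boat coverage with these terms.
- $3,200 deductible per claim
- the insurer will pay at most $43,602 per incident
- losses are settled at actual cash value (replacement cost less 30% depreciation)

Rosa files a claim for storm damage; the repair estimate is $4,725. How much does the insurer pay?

Actual cash value after 30% depreciation: $4,725 × 70% = $3,307.50.
Less the $3,200 deductible: $3,307.50 − $3,200 = $107.50.
$107.50 is within the $43,602 limit, so the insurer pays $107.50.

$107.50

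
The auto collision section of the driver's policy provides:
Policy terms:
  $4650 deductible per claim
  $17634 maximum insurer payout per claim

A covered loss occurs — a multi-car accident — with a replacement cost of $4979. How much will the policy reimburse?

After the deductible, $4979 − $4650 = $329 remains.
That's under the $17634 cap, so the insurer reimburses the full $329.

$329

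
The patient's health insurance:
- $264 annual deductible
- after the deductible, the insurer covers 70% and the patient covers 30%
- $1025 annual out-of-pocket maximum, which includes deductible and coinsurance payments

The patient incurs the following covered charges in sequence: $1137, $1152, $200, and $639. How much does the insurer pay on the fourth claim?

$545.50

Claim 1 — $1137: $264 to deductible, leaving $873; patient's 30% is $261.90. Cost to patient: $525.90. OOP to date $525.90. Plan pays $1137 − $525.90 = $611.10.
Claim 2 — $1152: 30% coinsurance on $1152 = $345.60. Patient owes $345.60 (running OOP $871.50). Insurer: $1152 − $345.60 = $806.40.
Claim 3 — $200: deductible already satisfied, so patient's share is 30% × $200 = $60. Patient pays $60; OOP now $931.50. Insurer: $200 − $60 = $140.
Claim 4 — $639: 30% coinsurance on $639 = $191.70. OOP would hit $1123.20 > $1025, so the cap limits the patient to $1025 − $931.50 = $93.50. Insurer: $639 − $93.50 = $545.50.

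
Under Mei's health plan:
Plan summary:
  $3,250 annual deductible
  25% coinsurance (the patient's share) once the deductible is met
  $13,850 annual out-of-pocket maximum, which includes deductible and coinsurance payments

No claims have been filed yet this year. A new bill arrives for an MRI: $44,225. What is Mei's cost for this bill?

$13,493.75

The full $3,250 deductible is still open; $3,250 of this bill applies to it.
The remaining $40,975 (= $44,225 − $3,250) moves to coinsurance.
25% of $40,975 = $10,243.75 falls to the patient.
So the patient owes $3,250 + $10,243.75 = $13,493.75 before any cap.
Total out-of-pocket so far would be $0 + $13,493.75 = $13,493.75, below the $13,850 cap — no reduction.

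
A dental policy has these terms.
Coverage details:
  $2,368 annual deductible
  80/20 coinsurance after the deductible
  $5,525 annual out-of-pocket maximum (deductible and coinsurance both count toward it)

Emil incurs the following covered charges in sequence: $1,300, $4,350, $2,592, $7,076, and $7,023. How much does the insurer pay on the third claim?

$2,073.60

#1 ($1,300): entire amount goes to the deductible. Patient pays $1,300; OOP now $1,300. Plan pays $1,300 − $1,300 = $0.
#2 ($4,350): deductible takes $1,068, $3,282 remains; patient's 20% is $656.40. Patient pays $1,724.40; OOP now $3,024.40. Plan pays $4,350 − $1,724.40 = $2,625.60.
#3 ($2,592): 20% coinsurance on $2,592 = $518.40. Patient owes $518.40 (running OOP $3,542.80). Plan pays $2,592 − $518.40 = $2,073.60.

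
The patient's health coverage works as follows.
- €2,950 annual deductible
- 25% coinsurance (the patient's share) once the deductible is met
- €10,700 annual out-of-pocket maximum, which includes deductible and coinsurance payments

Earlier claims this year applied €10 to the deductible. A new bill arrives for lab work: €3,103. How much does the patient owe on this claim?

€10 of the €2,950 deductible is already met, leaving €2,940.
The remaining €163 (= €3,103 − €2,940) moves to coinsurance.
25% of €163 = €40.75 falls to the patient.
That puts the patient's cost at €2,940 + €40.75 = €2,980.75 before any cap.
Cumulative spending €10 + €2,980.75 = €2,990.75 stays under the €10,700 maximum.

€2,980.75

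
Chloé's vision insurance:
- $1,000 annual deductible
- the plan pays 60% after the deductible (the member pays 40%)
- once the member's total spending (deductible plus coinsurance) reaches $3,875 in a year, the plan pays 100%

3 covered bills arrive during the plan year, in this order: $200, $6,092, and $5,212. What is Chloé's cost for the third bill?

Bill 1, $200: entire amount goes to the deductible. Member pays $200; OOP now $200.
Bill 2, $6,092: deductible takes $800, $5,292 remains; 40% of $5,292 = $2,116.80. Member owes $2,916.80 (running OOP $3,116.80).
Bill 3, $5,212: 40% coinsurance on $5,212 = $2,084.80. OOP would hit $5,201.60 > $3,875, so the cap limits the member to $3,875 − $3,116.80 = $758.20.

$758.20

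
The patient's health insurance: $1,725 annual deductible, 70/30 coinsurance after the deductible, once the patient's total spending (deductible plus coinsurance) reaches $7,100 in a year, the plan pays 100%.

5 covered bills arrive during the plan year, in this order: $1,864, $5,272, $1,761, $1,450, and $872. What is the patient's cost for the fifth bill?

$261.60

#1 ($1,864): $1,725 to deductible, leaving $139; coinsurance $139 × 30% = $41.70. Patient owes $1,766.70 (running OOP $1,766.70).
#2 ($5,272): deductible met; 30% of $5,272 = $1,581.60. Patient owes $1,581.60 (running OOP $3,348.30).
#3 ($1,761): 30% coinsurance on $1,761 = $528.30. Patient owes $528.30 (running OOP $3,876.60).
#4 ($1,450): deductible already satisfied, so patient's share is 30% × $1,450 = $435. Patient pays $435; OOP now $4,311.60.
#5 ($872): 30% coinsurance on $872 = $261.60. Patient pays $261.60; OOP now $4,573.20.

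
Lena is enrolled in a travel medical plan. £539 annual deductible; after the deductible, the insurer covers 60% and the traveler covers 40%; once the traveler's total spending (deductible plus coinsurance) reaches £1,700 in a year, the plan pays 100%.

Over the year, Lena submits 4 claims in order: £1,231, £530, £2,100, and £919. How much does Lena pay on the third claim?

Claim 1 — £1,231: £539 to deductible, leaving £692; traveler's 40% is £276.80. Cost to traveler: £815.80. OOP to date £815.80.
Claim 2 — £530: deductible already satisfied, so traveler's share is 40% × £530 = £212. Cost to traveler: £212. OOP to date £1,027.80.
Claim 3 — £2,100: deductible met; 40% of £2,100 = £840. OOP would hit £1,867.80 > £1,700, so the cap limits the traveler to £1,700 − £1,027.80 = £672.20.

£672.20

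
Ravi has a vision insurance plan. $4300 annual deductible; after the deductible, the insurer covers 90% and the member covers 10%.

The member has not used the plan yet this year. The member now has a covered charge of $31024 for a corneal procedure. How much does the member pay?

Nothing has been paid toward the $4300 deductible, so the first $4300 of this charge is applied there.
After the $4300 deductible portion, $31024 − $4300 = $26724 is subject to coinsurance.
Coinsurance: $26724 × 10% = $2672.40.
So the member owes $4300 + $2672.40 = $6972.40.

$6972.40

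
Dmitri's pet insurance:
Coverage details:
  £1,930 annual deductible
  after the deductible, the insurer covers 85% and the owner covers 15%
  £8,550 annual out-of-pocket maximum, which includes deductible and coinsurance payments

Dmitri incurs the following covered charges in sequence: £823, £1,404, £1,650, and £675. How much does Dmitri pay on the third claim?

Claim 1 — £823: fully absorbed by the deductible. Cost to owner: £823. OOP to date £823.
Claim 2 — £1,404: £1,107 to deductible, leaving £297; owner's 15% is £44.55. Owner pays £1,151.55; OOP now £1,974.55.
Claim 3 — £1,650: 15% coinsurance on £1,650 = £247.50. Owner owes £247.50 (running OOP £2,222.05).

£247.50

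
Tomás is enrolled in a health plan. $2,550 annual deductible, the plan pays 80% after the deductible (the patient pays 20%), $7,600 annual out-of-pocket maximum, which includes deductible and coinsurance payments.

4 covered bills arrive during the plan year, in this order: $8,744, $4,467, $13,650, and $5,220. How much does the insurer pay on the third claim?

Claim 1 — $8,744: $2,550 finishes the deductible; $6,194 goes to coinsurance; patient's 20% is $1,238.80. Patient pays $3,788.80; OOP now $3,788.80. Insurer: $8,744 − $3,788.80 = $4,955.20.
Claim 2 — $4,467: 20% coinsurance on $4,467 = $893.40. Patient owes $893.40 (running OOP $4,682.20). Plan pays $4,467 − $893.40 = $3,573.60.
Claim 3 — $13,650: 20% coinsurance on $13,650 = $2,730. Patient pays $2,730; OOP now $7,412.20. Plan pays $13,650 − $2,730 = $10,920.

$10,920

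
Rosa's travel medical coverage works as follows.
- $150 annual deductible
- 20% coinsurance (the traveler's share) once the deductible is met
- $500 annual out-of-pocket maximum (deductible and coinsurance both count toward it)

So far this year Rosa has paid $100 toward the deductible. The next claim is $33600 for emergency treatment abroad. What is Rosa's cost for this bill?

Deductible still to meet: $150 − $100 = $50.
The remaining $33550 (= $33600 − $50) moves to coinsurance.
Coinsurance: $33550 × 20% = $6710.
So the traveler owes $50 + $6710 = $6760 before any cap.
Adding $6760 to the $100 already spent would give $6860, which exceeds the $500 cap; the traveler pays just $500 − $100 = $400.

$400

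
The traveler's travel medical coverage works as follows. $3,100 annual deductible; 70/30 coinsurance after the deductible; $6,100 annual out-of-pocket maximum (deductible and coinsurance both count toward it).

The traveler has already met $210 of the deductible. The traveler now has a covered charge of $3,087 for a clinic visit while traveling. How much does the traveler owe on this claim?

$2,949.10

Remaining deductible: $3,100 − $210 = $2,890.
After the $2,890 deductible portion, $3,087 − $2,890 = $197 is subject to coinsurance.
Traveler's 30% share of $197 is $59.10.
Traveler responsibility before any cap: $2,890 + $59.10 = $2,949.10.
Total out-of-pocket so far would be $210 + $2,949.10 = $3,159.10, below the $6,100 cap — no reduction.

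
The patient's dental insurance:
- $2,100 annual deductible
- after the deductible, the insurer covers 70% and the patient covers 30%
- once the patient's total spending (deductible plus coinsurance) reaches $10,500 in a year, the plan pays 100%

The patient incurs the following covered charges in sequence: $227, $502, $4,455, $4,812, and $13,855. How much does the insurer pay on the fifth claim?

Bill 1, $227: entire amount goes to the deductible. Cost to patient: $227. OOP to date $227. Insurer: $227 − $227 = $0.
Bill 2, $502: all of it applies to the deductible. Patient owes $502 (running OOP $729). Plan pays $502 − $502 = $0.
Bill 3, $4,455: $1,371 to deductible, leaving $3,084; coinsurance $3,084 × 30% = $925.20. Patient pays $2,296.20; OOP now $3,025.20. Plan pays $4,455 − $2,296.20 = $2,158.80.
Bill 4, $4,812: deductible met; 30% of $4,812 = $1,443.60. Cost to patient: $1,443.60. OOP to date $4,468.80. Insurer: $4,812 − $1,443.60 = $3,368.40.
Bill 5, $13,855: deductible already satisfied, so patient's share is 30% × $13,855 = $4,156.50. Patient pays $4,156.50; OOP now $8,625.30. Plan pays $13,855 − $4,156.50 = $9,698.50.

$9,698.50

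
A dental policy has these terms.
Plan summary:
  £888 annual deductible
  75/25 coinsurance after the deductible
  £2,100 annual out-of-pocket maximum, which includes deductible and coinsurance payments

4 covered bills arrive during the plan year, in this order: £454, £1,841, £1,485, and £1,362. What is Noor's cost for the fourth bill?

£340.50

Claim 1 (£454): fully absorbed by the deductible. Cost to patient: £454. OOP to date £454.
Claim 2 (£1,841): £434 to deductible, leaving £1,407; 25% of £1,407 = £351.75. Cost to patient: £785.75. OOP to date £1,239.75.
Claim 3 (£1,485): deductible already satisfied, so patient's share is 25% × £1,485 = £371.25. Patient pays £371.25; OOP now £1,611.
Claim 4 (£1,362): deductible met; 25% of £1,362 = £340.50. Patient owes £340.50 (running OOP £1,951.50).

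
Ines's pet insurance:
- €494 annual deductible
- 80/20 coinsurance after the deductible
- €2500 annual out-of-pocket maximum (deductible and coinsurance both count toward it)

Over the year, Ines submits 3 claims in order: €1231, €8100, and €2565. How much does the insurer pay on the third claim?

Claim 1 (€1231): €494 finishes the deductible; €737 goes to coinsurance; owner's 20% is €147.40. Owner pays €641.40; OOP now €641.40. Plan pays €1231 − €641.40 = €589.60.
Claim 2 (€8100): 20% coinsurance on €8100 = €1620. Owner pays €1620; OOP now €2261.40. Plan pays €8100 − €1620 = €6480.
Claim 3 (€2565): deductible met; 20% of €2565 = €513. OOP would hit €2774.40 > €2500, so the cap limits the owner to €2500 − €2261.40 = €238.60. Insurer: €2565 − €238.60 = €2326.40.

€2326.40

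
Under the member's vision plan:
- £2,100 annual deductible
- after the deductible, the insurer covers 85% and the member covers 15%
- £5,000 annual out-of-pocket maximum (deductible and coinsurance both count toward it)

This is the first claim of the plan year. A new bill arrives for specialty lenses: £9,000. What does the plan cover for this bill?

The full £2,100 deductible is still open; £2,100 of this bill applies to it.
That leaves £9,000 − £2,100 = £6,900 for coinsurance.
Member's 15% share of £6,900 is £1,035.
That puts the member's cost at £2,100 + £1,035 = £3,135 before any cap.
Total out-of-pocket so far would be £0 + £3,135 = £3,135, below the £5,000 cap — no reduction.
Insurer pays the balance: £9,000 − £3,135 = £5,865.

£5,865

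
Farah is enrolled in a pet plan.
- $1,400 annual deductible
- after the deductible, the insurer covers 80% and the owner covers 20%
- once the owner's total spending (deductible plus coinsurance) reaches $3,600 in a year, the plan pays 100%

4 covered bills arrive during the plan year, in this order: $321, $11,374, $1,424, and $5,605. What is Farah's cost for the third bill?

Bill 1, $321: entire amount goes to the deductible. Owner pays $321; OOP now $321.
Bill 2, $11,374: deductible takes $1,079, $10,295 remains; 20% of $10,295 = $2,059. Owner owes $3,138 (running OOP $3,459).
Bill 3, $1,424: deductible met; 20% of $1,424 = $284.80. That would push OOP to $3,743.80, over the $3,600 cap, so owner pays $3,600 − $3,459 = $141.

$141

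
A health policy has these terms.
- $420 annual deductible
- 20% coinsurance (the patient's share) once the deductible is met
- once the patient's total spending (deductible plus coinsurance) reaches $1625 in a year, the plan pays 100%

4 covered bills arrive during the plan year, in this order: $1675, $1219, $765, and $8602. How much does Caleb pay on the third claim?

$153

#1 ($1675): $420 finishes the deductible; $1255 goes to coinsurance; 20% of $1255 = $251. Patient owes $671 (running OOP $671).
#2 ($1219): deductible already satisfied, so patient's share is 20% × $1219 = $243.80. Patient owes $243.80 (running OOP $914.80).
#3 ($765): deductible met; 20% of $765 = $153. Cost to patient: $153. OOP to date $1067.80.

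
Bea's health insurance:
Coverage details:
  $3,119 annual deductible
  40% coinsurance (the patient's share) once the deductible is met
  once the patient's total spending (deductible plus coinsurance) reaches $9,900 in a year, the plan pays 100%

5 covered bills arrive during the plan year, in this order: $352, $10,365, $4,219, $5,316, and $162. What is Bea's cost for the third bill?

Claim 1 ($352): entire amount goes to the deductible. Patient pays $352; OOP now $352.
Claim 2 ($10,365): deductible takes $2,767, $7,598 remains; 40% of $7,598 = $3,039.20. Patient owes $5,806.20 (running OOP $6,158.20).
Claim 3 ($4,219): 40% coinsurance on $4,219 = $1,687.60. Patient pays $1,687.60; OOP now $7,845.80.

$1,687.60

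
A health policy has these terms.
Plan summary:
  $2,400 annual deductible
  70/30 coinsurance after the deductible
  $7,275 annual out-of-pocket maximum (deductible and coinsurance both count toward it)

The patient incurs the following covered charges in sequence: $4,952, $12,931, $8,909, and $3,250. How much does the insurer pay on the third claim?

$8,678.90

Claim 1 ($4,952): deductible takes $2,400, $2,552 remains; 30% of $2,552 = $765.60. Cost to patient: $3,165.60. OOP to date $3,165.60. Plan pays $4,952 − $3,165.60 = $1,786.40.
Claim 2 ($12,931): deductible already satisfied, so patient's share is 30% × $12,931 = $3,879.30. Patient pays $3,879.30; OOP now $7,044.90. Plan pays $12,931 − $3,879.30 = $9,051.70.
Claim 3 ($8,909): deductible already satisfied, so patient's share is 30% × $8,909 = $2,672.70. That would push OOP to $9,717.60, over the $7,275 cap, so patient pays $7,275 − $7,044.90 = $230.10. Insurer: $8,909 − $230.10 = $8,678.90.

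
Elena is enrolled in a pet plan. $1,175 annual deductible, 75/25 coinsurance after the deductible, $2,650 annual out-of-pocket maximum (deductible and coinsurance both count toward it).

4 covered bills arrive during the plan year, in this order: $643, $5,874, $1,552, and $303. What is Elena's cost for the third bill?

Claim 1 ($643): entire amount goes to the deductible. Cost to owner: $643. OOP to date $643.
Claim 2 ($5,874): $532 finishes the deductible; $5,342 goes to coinsurance; owner's 25% is $1,335.50. Owner pays $1,867.50; OOP now $2,510.50.
Claim 3 ($1,552): deductible met; 25% of $1,552 = $388. OOP would hit $2,898.50 > $2,650, so the cap limits the owner to $2,650 − $2,510.50 = $139.50.

$139.50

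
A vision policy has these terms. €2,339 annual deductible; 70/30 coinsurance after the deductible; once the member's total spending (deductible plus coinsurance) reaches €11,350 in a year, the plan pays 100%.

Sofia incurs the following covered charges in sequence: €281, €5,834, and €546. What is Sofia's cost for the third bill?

Bill 1, €281: all of it applies to the deductible. Cost to member: €281. OOP to date €281.
Bill 2, €5,834: €2,058 to deductible, leaving €3,776; coinsurance €3,776 × 30% = €1,132.80. Member owes €3,190.80 (running OOP €3,471.80).
Bill 3, €546: deductible met; 30% of €546 = €163.80. Member owes €163.80 (running OOP €3,635.60).

€163.80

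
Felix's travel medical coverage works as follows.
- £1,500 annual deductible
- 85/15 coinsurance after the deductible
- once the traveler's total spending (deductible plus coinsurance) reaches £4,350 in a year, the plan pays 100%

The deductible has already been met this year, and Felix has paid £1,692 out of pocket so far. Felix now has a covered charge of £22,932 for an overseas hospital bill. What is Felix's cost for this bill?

The deductible is already satisfied, so the full bill goes to coinsurance.
Traveler's 15% share of £22,932 is £3,439.80.
Adding £3,439.80 to the £1,692 already spent would give £5,131.80, which exceeds the £4,350 cap; the traveler pays just £4,350 − £1,692 = £2,658.

£2,658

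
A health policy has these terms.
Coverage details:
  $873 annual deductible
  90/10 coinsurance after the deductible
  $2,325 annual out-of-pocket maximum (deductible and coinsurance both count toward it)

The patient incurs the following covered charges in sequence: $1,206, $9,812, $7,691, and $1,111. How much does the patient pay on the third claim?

$437.50

Bill 1, $1,206: $873 to deductible, leaving $333; 10% of $333 = $33.30. Patient owes $906.30 (running OOP $906.30).
Bill 2, $9,812: deductible met; 10% of $9,812 = $981.20. Patient owes $981.20 (running OOP $1,887.50).
Bill 3, $7,691: deductible met; 10% of $7,691 = $769.10. OOP would hit $2,656.60 > $2,325, so the cap limits the patient to $2,325 − $1,887.50 = $437.50.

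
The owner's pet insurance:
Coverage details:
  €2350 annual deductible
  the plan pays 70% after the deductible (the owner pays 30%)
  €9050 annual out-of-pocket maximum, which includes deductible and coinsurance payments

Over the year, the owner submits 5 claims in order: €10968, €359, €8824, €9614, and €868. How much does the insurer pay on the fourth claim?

€8254.30

Bill 1, €10968: deductible takes €2350, €8618 remains; coinsurance €8618 × 30% = €2585.40. Owner owes €4935.40 (running OOP €4935.40). Plan pays €10968 − €4935.40 = €6032.60.
Bill 2, €359: 30% coinsurance on €359 = €107.70. Owner owes €107.70 (running OOP €5043.10). Insurer: €359 − €107.70 = €251.30.
Bill 3, €8824: 30% coinsurance on €8824 = €2647.20. Cost to owner: €2647.20. OOP to date €7690.30. Insurer: €8824 − €2647.20 = €6176.80.
Bill 4, €9614: deductible already satisfied, so owner's share is 30% × €9614 = €2884.20. OOP would hit €10574.50 > €9050, so the cap limits the owner to €9050 − €7690.30 = €1359.70. Insurer: €9614 − €1359.70 = €8254.30.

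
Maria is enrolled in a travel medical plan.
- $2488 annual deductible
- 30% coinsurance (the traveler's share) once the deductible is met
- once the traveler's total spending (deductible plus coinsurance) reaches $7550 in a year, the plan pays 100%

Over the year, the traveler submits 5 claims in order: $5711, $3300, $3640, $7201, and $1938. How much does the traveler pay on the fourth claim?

$2013.10

Bill 1, $5711: $2488 to deductible, leaving $3223; coinsurance $3223 × 30% = $966.90. Cost to traveler: $3454.90. OOP to date $3454.90.
Bill 2, $3300: deductible met; 30% of $3300 = $990. Cost to traveler: $990. OOP to date $4444.90.
Bill 3, $3640: deductible already satisfied, so traveler's share is 30% × $3640 = $1092. Traveler pays $1092; OOP now $5536.90.
Bill 4, $7201: deductible met; 30% of $7201 = $2160.30. That would push OOP to $7697.20, over the $7550 cap, so traveler pays $7550 − $5536.90 = $2013.10.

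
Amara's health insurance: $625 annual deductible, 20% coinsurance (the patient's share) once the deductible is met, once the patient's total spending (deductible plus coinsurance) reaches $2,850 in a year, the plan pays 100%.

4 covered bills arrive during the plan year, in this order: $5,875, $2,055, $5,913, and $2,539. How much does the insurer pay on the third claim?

$5,149

Claim 1 — $5,875: $625 finishes the deductible; $5,250 goes to coinsurance; patient's 20% is $1,050. Cost to patient: $1,675. OOP to date $1,675. Insurer: $5,875 − $1,675 = $4,200.
Claim 2 — $2,055: deductible already satisfied, so patient's share is 20% × $2,055 = $411. Cost to patient: $411. OOP to date $2,086. Insurer: $2,055 − $411 = $1,644.
Claim 3 — $5,913: deductible met; 20% of $5,913 = $1,182.60. That would push OOP to $3,268.60, over the $2,850 cap, so patient pays $2,850 − $2,086 = $764. Plan pays $5,913 − $764 = $5,149.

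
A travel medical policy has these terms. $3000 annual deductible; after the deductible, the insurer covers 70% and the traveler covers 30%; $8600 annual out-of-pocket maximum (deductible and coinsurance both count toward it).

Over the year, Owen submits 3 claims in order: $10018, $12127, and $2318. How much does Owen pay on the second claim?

Claim 1 — $10018: $3000 to deductible, leaving $7018; coinsurance $7018 × 30% = $2105.40. Cost to traveler: $5105.40. OOP to date $5105.40.
Claim 2 — $12127: deductible already satisfied, so traveler's share is 30% × $12127 = $3638.10. Adding that to $5105.40 gives $8743.50, past the $8600 cap; traveler pays only $8600 − $5105.40 = $3494.60.

$3494.60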